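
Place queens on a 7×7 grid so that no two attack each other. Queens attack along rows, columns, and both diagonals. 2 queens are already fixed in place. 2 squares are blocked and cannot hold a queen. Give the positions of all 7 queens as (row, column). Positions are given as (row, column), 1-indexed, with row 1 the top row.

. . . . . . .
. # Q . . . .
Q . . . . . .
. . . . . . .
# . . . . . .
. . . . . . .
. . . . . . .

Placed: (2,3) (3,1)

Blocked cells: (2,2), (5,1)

(1,5) (2,3) (3,1) (4,6) (5,4) (6,2) (7,7)

Row 1: attacked by (2,3)→{2,3,4}; (3,1)→{1,3}. Safe: 5, 6, 7. Place at column 5.
Row 4: attacked by (1,5)→{2,5}; (2,3)→{1,3,5}; (3,1)→{1,2}. Safe: 4, 6, 7. Place at column 6.
Row 5: attacked by (1,5)→{1,5}; (2,3)→{3,6}; (3,1)→{1,3}; (4,6)→{5,6,7}. Blocked: 1. Safe: 2, 4. Place at column 4.
Row 6: attacked by (1,5)→{5}; (2,3)→{3,7}; (3,1)→{1,4}; (4,6)→{4,6}; (5,4)→{3,4,5}. Safe: 2. Place at column 2.
Row 7: attacked by (1,5)→{5}; (2,3)→{3}; (3,1)→{1,5}; (4,6)→{3,6}; (5,4)→{2,4,6}; (6,2)→{1,2,3}. Safe: 7. Place at column 7.
Columns [5, 3, 1, 6, 4, 2, 7], r−c [-4, -1, 2, -2, 1, 4, 0], r+c [6, 5, 4, 10, 9, 8, 14] are all distinct, so no two queens attack.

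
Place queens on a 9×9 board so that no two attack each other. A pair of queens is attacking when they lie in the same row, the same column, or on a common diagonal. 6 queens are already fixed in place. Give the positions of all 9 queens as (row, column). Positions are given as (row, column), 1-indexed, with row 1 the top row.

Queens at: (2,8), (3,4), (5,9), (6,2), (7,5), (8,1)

Row 1: attacked by (2,8)→{7,8,9}; (3,4)→{2,4,6}; (5,9)→{5,9}; (6,2)→{2,7}; (7,5)→{5}; (8,1)→{1,8}. Safe: 3. Place at column 3.
Row 4: attacked by (1,3)→{3,6}; (2,8)→{6,8}; (3,4)→{3,4,5}; (5,9)→{8,9}; (6,2)→{2,4}; (7,5)→{2,5,8}; (8,1)→{1,5}. Safe: 7. Place at column 7.
Row 9: attacked by (1,3)→{3}; (2,8)→{1,8}; (3,4)→{4}; (4,7)→{2,7}; (5,9)→{5,9}; (6,2)→{2,5}; (7,5)→{3,5,7}; (8,1)→{1,2}. Safe: 6. Place at column 6.
Columns [3, 8, 4, 7, 9, 2, 5, 1, 6], r−c [-2, -6, -1, -3, -4, 4, 2, 7, 3], r+c [4, 10, 7, 11, 14, 8, 12, 9, 15] are all distinct, so no two queens attack.

(1,3) (2,8) (3,4) (4,7) (5,9) (6,2) (7,5) (8,1) (9,6)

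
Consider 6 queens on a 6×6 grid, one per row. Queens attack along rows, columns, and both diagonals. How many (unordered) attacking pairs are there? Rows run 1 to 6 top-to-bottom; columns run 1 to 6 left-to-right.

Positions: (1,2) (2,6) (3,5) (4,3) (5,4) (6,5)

5

Same column: (3,5)–(6,5) (column 5).
Same diagonal: (2,6)–(3,5) (|2−3| = |6−5| = 1); (4,3)–(5,4) (|4−5| = |3−4| = 1); (4,3)–(6,5) (|4−6| = |3−5| = 2); (5,4)–(6,5) (|5−6| = |4−5| = 1).
Total attacking pairs: 5.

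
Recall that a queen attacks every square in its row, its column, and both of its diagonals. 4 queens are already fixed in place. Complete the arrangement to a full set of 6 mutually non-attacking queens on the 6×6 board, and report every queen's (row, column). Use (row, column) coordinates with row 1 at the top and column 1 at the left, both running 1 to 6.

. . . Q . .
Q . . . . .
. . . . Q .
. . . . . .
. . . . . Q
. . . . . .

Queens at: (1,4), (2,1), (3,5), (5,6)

Row 4: attacked by (1,4)→{1,4}; (2,1)→{1,3}; (3,5)→{4,5,6}; (5,6)→{5,6}. Safe: 2. Place at column 2.
Row 6: attacked by (1,4)→{4}; (2,1)→{1,5}; (3,5)→{2,5}; (4,2)→{2,4}; (5,6)→{5,6}. Safe: 3. Place at column 3.
Columns [4, 1, 5, 2, 6, 3], r−c [-3, 1, -2, 2, -1, 3], r+c [5, 3, 8, 6, 11, 9] are all distinct, so no two queens attack.

(1,4) (2,1) (3,5) (4,2) (5,6) (6,3)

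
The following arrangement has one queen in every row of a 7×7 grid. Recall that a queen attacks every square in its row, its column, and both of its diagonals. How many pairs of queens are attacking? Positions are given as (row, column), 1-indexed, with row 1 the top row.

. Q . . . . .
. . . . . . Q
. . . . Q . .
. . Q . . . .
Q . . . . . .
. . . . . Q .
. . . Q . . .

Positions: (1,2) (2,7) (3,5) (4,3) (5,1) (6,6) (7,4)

0

All columns are distinct and no two queens satisfy |Δrow| = |Δcol|, so no pair attacks.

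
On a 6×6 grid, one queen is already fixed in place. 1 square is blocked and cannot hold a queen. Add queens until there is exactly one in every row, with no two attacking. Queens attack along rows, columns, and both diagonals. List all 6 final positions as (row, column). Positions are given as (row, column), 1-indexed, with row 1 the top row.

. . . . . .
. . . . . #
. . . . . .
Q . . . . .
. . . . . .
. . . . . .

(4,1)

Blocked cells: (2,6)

(1,2) (2,4) (3,6) (4,1) (5,3) (6,5)

Row 1: attacked by (4,1)→{1,4}. Safe: 2, 3, 5, 6. Place at column 2.
Row 2: attacked by (1,2)→{1,2,3}; (4,1)→{1,3}. Blocked: 6. Safe: 4, 5. Place at column 4.
Row 3: attacked by (1,2)→{2,4}; (2,4)→{3,4,5}; (4,1)→{1,2}. Safe: 6. Place at column 6.
Row 5: attacked by (1,2)→{2,6}; (2,4)→{1,4}; (3,6)→{4,6}; (4,1)→{1,2}. Safe: 3, 5. Place at column 3.
Row 6: attacked by (1,2)→{2}; (2,4)→{4}; (3,6)→{3,6}; (4,1)→{1,3}; (5,3)→{2,3,4}. Safe: 5. Place at column 5.
Columns [2, 4, 6, 1, 3, 5], r−c [-1, -2, -3, 3, 2, 1], r+c [3, 6, 9, 5, 8, 11] are all distinct, so no two queens attack.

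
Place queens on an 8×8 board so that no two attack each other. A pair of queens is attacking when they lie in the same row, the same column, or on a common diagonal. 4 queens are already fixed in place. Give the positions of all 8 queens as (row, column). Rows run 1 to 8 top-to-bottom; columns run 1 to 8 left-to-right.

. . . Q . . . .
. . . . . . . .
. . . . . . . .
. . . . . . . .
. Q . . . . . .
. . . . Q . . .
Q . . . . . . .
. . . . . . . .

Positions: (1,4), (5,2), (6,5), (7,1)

Row 2: attacked by (1,4)→{3,4,5}; (5,2)→{2,5}; (6,5)→{1,5}; (7,1)→{1,6}. Safe: 7, 8. Place at column 7.
Row 3: attacked by (1,4)→{2,4,6}; (2,7)→{6,7,8}; (5,2)→{2,4}; (6,5)→{2,5,8}; (7,1)→{1,5}. Safe: 3. Place at column 3.
Row 4: attacked by (1,4)→{1,4,7}; (2,7)→{5,7}; (3,3)→{2,3,4}; (5,2)→{1,2,3}; (6,5)→{3,5,7}; (7,1)→{1,4}. Safe: 6, 8. Place at column 8.
Row 8: attacked by (1,4)→{4}; (2,7)→{1,7}; (3,3)→{3,8}; (4,8)→{4,8}; (5,2)→{2,5}; (6,5)→{3,5,7}; (7,1)→{1,2}. Safe: 6. Place at column 6.
Columns [4, 7, 3, 8, 2, 5, 1, 6], r−c [-3, -5, 0, -4, 3, 1, 6, 2], r+c [5, 9, 6, 12, 7, 11, 8, 14] are all distinct, so no two queens attack.

(1,4) (2,7) (3,3) (4,8) (5,2) (6,5) (7,1) (8,6)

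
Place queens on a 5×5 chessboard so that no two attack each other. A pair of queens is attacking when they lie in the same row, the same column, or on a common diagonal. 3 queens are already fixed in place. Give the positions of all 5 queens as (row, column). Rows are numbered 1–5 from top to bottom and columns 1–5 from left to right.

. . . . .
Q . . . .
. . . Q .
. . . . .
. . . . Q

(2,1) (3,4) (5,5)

Row 1: attacked by (2,1)→{1,2}; (3,4)→{2,4}; (5,5)→{1,5}. Safe: 3. Place at column 3.
Row 4: attacked by (1,3)→{3}; (2,1)→{1,3}; (3,4)→{3,4,5}; (5,5)→{4,5}. Safe: 2. Place at column 2.
Columns [3, 1, 4, 2, 5], r−c [-2, 1, -1, 2, 0], r+c [4, 3, 7, 6, 10] are all distinct, so no two queens attack.

(1,3) (2,1) (3,4) (4,2) (5,5)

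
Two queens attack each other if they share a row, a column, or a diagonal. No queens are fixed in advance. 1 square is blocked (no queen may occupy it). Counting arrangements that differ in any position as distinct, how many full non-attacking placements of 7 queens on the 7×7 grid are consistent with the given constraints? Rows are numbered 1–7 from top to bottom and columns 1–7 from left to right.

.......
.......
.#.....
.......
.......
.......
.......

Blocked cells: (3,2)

34

Branch on row 1: col 1 → 3; col 2 → 7; col 3 → 4; col 4 → 6; col 5 → 4; col 6 → 6; col 7 → 4.
Sum: 3 + 7 + 4 + 6 + 4 + 6 + 4 = 34.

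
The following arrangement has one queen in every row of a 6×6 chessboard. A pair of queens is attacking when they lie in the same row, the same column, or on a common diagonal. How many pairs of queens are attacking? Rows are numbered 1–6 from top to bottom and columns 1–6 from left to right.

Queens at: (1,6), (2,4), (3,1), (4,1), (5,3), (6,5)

Same column: (3,1)–(4,1) (column 1).
Same diagonal: (3,1)–(5,3) (|3−5| = |1−3| = 2).
Total attacking pairs: 2.

2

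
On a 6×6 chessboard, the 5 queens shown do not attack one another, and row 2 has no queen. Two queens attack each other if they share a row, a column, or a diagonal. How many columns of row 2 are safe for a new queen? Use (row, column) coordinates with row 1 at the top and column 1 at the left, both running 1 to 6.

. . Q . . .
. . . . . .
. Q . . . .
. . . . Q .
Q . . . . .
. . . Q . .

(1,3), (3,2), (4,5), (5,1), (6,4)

1

(1,3) attacks row 2 at column 3 and diagonals 2, 4.
(3,2) attacks row 2 at column 2 and diagonals 1, 3.
(4,5) attacks row 2 at column 5 and diagonals 3.
(5,1) attacks row 2 at column 1 and diagonals 4.
(6,4) attacks row 2 at column 4.
Attacked columns: {1, 2, 3, 4, 5}. Safe: {6}.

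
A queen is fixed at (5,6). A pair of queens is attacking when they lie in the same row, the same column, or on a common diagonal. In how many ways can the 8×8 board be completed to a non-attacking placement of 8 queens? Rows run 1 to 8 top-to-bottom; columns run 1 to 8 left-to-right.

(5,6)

Branch on row 1: col 1 → 0; col 3 → 2; col 4 → 6; col 5 → 0; col 7 → 3; col 8 → 1.
Sum: 0 + 2 + 6 + 0 + 3 + 1 = 12.

12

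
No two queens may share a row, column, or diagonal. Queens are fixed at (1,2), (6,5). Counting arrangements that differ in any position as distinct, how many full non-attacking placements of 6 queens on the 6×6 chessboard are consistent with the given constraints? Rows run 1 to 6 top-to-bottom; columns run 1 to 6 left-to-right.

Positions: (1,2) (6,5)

1

Branch on row 2: col 4 → 1; col 6 → 0.
Sum: 1 + 0 = 1.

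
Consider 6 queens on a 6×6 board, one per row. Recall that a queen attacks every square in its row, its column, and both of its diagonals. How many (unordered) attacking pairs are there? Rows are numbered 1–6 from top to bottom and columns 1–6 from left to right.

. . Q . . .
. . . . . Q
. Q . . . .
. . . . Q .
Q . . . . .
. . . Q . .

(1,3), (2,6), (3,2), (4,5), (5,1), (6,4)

0

All columns are distinct and no two queens satisfy |Δrow| = |Δcol|, so no pair attacks.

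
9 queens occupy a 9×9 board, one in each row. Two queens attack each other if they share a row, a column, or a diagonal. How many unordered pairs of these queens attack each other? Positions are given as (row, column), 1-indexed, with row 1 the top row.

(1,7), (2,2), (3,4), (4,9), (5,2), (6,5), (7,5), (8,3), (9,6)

Same column: (2,2)–(5,2) (column 2); (6,5)–(7,5) (column 5).
Same diagonal: (3,4)–(5,2) (|3−5| = |4−2| = 2); (5,2)–(9,6) (|5−9| = |2−6| = 4); (6,5)–(8,3) (|6−8| = |5−3| = 2).
Total attacking pairs: 5.

5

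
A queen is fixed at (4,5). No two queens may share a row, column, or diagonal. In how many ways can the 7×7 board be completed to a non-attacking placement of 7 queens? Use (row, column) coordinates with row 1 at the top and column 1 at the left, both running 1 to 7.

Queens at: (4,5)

Branch on row 1: col 1 → 0; col 3 → 1; col 4 → 1; col 6 → 1; col 7 → 1.
Sum: 0 + 1 + 1 + 1 + 1 = 4.

4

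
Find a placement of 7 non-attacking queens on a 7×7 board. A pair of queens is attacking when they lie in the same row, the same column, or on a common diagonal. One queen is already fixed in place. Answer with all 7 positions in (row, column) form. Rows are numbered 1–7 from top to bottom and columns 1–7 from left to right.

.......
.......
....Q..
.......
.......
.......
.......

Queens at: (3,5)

Row 1: attacked by (3,5)→{3,5,7}. Safe: 1, 2, 4, 6. Place at column 1.
Row 2: attacked by (1,1)→{1,2}; (3,5)→{4,5,6}. Safe: 3, 7. Place at column 3.
Row 4: attacked by (1,1)→{1,4}; (2,3)→{1,3,5}; (3,5)→{4,5,6}. Safe: 2, 7. Place at column 7.
Row 5: attacked by (1,1)→{1,5}; (2,3)→{3,6}; (3,5)→{3,5,7}; (4,7)→{6,7}. Safe: 2, 4. Place at column 2.
Row 6: attacked by (1,1)→{1,6}; (2,3)→{3,7}; (3,5)→{2,5}; (4,7)→{5,7}; (5,2)→{1,2,3}. Safe: 4. Place at column 4.
Row 7: attacked by (1,1)→{1,7}; (2,3)→{3}; (3,5)→{1,5}; (4,7)→{4,7}; (5,2)→{2,4}; (6,4)→{3,4,5}. Safe: 6. Place at column 6.
Columns [1, 3, 5, 7, 2, 4, 6], r−c [0, -1, -2, -3, 3, 2, 1], r+c [2, 5, 8, 11, 7, 10, 13] are all distinct, so no two queens attack.

(1,1) (2,3) (3,5) (4,7) (5,2) (6,4) (7,6)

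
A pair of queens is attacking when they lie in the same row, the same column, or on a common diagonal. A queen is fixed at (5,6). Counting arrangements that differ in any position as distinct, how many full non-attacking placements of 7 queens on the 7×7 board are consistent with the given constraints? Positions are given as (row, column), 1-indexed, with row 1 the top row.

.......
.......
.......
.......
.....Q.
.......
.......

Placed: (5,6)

6

Branch on row 1: col 1 → 1; col 3 → 1; col 4 → 2; col 5 → 1; col 7 → 1.
Sum: 1 + 1 + 2 + 1 + 1 = 6.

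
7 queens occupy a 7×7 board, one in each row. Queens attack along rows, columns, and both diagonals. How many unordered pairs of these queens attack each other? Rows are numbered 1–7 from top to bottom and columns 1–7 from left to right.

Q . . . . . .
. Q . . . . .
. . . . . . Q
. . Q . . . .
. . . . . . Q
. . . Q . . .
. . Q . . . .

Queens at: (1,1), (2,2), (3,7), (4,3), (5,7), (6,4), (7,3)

6

Same column: (3,7)–(5,7) (column 7); (4,3)–(7,3) (column 3).
Same diagonal: (1,1)–(2,2) (|1−2| = |1−2| = 1); (3,7)–(6,4) (|3−6| = |7−4| = 3); (3,7)–(7,3) (|3−7| = |7−3| = 4); (6,4)–(7,3) (|6−7| = |4−3| = 1).
Total attacking pairs: 6.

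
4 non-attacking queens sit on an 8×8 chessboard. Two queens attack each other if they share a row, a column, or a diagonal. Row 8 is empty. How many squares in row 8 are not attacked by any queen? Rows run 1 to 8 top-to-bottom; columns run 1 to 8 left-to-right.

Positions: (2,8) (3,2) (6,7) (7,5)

2

(2,8) attacks row 8 at column 8 and diagonals 2.
(3,2) attacks row 8 at column 2 and diagonals 7.
(6,7) attacks row 8 at column 7 and diagonals 5.
(7,5) attacks row 8 at column 5 and diagonals 4, 6.
Attacked columns: {2, 4, 5, 6, 7, 8}. Safe: {1, 3}.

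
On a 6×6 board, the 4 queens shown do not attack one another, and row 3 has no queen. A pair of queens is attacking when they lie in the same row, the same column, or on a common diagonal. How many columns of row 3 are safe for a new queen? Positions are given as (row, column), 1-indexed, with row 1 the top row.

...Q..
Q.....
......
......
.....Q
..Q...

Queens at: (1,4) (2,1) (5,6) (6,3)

1

(1,4) attacks row 3 at column 4 and diagonals 2, 6.
(2,1) attacks row 3 at column 1 and diagonals 2.
(5,6) attacks row 3 at column 6 and diagonals 4.
(6,3) attacks row 3 at column 3 and diagonals 6.
Attacked columns: {1, 2, 3, 4, 6}. Safe: {5}.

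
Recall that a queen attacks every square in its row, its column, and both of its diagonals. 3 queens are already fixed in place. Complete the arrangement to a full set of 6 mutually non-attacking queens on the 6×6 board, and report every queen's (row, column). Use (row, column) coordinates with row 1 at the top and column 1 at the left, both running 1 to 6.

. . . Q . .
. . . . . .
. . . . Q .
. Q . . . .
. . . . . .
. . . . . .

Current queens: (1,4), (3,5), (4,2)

(1,4) (2,1) (3,5) (4,2) (5,6) (6,3)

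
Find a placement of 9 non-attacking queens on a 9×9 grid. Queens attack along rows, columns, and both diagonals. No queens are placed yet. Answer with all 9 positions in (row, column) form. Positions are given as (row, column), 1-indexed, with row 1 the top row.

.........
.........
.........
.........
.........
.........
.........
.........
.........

Row 1: Safe: 1, 2, 3, 4, 5, 6, 7, 8, 9. Place at column 7.
Row 2: attacked by (1,7)→{6,7,8}. Safe: 1, 2, 3, 4, 5, 9. Place at column 1.
Row 3: attacked by (1,7)→{5,7,9}; (2,1)→{1,2}. Safe: 3, 4, 6, 8. Place at column 8.
Row 4: attacked by (1,7)→{4,7}; (2,1)→{1,3}; (3,8)→{7,8,9}. Safe: 2, 5, 6. Place at column 5.
Row 5: attacked by (1,7)→{3,7}; (2,1)→{1,4}; (3,8)→{6,8}; (4,5)→{4,5,6}. Safe: 2, 9. Place at column 2.
Row 6: attacked by (1,7)→{2,7}; (2,1)→{1,5}; (3,8)→{5,8}; (4,5)→{3,5,7}; (5,2)→{1,2,3}. Safe: 4, 6, 9. Place at column 9.
Row 7: attacked by (1,7)→{1,7}; (2,1)→{1,6}; (3,8)→{4,8}; (4,5)→{2,5,8}; (5,2)→{2,4}; (6,9)→{8,9}. Safe: 3. Place at column 3.
Row 8: attacked by (1,7)→{7}; (2,1)→{1,7}; (3,8)→{3,8}; (4,5)→{1,5,9}; (5,2)→{2,5}; (6,9)→{7,9}; (7,3)→{2,3,4}. Safe: 6. Place at column 6.
Row 9: attacked by (1,7)→{7}; (2,1)→{1,8}; (3,8)→{2,8}; (4,5)→{5}; (5,2)→{2,6}; (6,9)→{6,9}; (7,3)→{1,3,5}; (8,6)→{5,6,7}. Safe: 4. Place at column 4.
Columns [7, 1, 8, 5, 2, 9, 3, 6, 4], r−c [-6, 1, -5, -1, 3, -3, 4, 2, 5], r+c [8, 3, 11, 9, 7, 15, 10, 14, 13] are all distinct, so no two queens attack.

(1,7) (2,1) (3,8) (4,5) (5,2) (6,9) (7,3) (8,6) (9,4)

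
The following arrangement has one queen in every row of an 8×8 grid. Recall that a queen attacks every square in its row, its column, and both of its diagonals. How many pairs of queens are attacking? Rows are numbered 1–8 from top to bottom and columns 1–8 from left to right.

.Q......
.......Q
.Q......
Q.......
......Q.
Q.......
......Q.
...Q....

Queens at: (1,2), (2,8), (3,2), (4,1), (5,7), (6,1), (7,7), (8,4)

Same column: (1,2)–(3,2) (column 2); (4,1)–(6,1) (column 1); (5,7)–(7,7) (column 7).
Same diagonal: (3,2)–(4,1) (|3−4| = |2−1| = 1); (5,7)–(8,4) (|5−8| = |7−4| = 3).
Total attacking pairs: 5.

5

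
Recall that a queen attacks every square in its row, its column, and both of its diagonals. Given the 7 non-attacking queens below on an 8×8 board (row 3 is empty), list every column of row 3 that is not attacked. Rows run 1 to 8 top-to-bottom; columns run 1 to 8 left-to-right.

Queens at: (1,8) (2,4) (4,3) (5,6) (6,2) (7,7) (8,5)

(1,8) attacks row 3 at column 8 and diagonals 6.
(2,4) attacks row 3 at column 4 and diagonals 3, 5.
(4,3) attacks row 3 at column 3 and diagonals 2, 4.
(5,6) attacks row 3 at column 6 and diagonals 4, 8.
(6,2) attacks row 3 at column 2 and diagonals 5.
(7,7) attacks row 3 at column 7 and diagonals 3.
(8,5) attacks row 3 at column 5.
Attacked columns: {2, 3, 4, 5, 6, 7, 8}. Safe: {1}.

columns 1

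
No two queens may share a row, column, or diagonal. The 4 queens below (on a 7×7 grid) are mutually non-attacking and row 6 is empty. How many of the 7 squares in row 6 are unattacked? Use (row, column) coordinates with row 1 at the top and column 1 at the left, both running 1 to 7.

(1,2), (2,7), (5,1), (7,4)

(1,2) attacks row 6 at column 2 and diagonals 7.
(2,7) attacks row 6 at column 7 and diagonals 3.
(5,1) attacks row 6 at column 1 and diagonals 2.
(7,4) attacks row 6 at column 4 and diagonals 3, 5.
Attacked columns: {1, 2, 3, 4, 5, 7}. Safe: {6}.

1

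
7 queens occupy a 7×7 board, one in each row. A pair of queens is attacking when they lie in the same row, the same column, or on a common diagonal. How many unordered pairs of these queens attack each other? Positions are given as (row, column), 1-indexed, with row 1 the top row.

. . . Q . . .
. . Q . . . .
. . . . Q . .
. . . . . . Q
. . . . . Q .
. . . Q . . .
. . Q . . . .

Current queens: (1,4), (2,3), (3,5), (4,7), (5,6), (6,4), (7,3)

Same column: (1,4)–(6,4) (column 4); (2,3)–(7,3) (column 3).
Same diagonal: (1,4)–(2,3) (|1−2| = |4−3| = 1); (1,4)–(4,7) (|1−4| = |4−7| = 3); (2,3)–(5,6) (|2−5| = |3−6| = 3); (4,7)–(5,6) (|4−5| = |7−6| = 1); (6,4)–(7,3) (|6−7| = |4−3| = 1).
Total attacking pairs: 7.

7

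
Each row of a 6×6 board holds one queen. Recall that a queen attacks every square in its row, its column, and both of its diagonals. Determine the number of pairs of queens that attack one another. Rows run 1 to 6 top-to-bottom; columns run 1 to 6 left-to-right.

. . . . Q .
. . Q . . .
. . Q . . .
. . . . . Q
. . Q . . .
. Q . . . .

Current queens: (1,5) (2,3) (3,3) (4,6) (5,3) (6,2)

5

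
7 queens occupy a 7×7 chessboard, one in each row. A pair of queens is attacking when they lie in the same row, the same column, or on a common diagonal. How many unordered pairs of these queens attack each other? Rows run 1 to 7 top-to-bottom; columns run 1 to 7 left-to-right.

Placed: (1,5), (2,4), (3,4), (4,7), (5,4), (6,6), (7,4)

Same column: (2,4)–(3,4) (column 4); (2,4)–(5,4) (column 4); (2,4)–(7,4) (column 4); (3,4)–(5,4) (column 4); (3,4)–(7,4) (column 4); (5,4)–(7,4) (column 4).
Same diagonal: (1,5)–(2,4) (|1−2| = |5−4| = 1); (4,7)–(7,4) (|4−7| = |7−4| = 3).
Total attacking pairs: 8.

8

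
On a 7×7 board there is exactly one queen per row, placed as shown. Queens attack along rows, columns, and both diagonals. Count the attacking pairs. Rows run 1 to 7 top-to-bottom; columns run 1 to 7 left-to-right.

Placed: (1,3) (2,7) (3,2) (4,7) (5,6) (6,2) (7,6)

Same column: (2,7)–(4,7) (column 7); (3,2)–(6,2) (column 2); (5,6)–(7,6) (column 6).
Same diagonal: (3,2)–(7,6) (|3−7| = |2−6| = 4); (4,7)–(5,6) (|4−5| = |7−6| = 1).
Total attacking pairs: 5.

5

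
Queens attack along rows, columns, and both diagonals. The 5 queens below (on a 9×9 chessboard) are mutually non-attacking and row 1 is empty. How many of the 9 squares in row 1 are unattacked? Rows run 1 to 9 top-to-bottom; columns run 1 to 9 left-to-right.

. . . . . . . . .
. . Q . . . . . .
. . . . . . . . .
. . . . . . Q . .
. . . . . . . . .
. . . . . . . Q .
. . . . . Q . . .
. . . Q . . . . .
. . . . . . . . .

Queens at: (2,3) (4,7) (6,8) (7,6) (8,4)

(2,3) attacks row 1 at column 3 and diagonals 2, 4.
(4,7) attacks row 1 at column 7 and diagonals 4.
(6,8) attacks row 1 at column 8 and diagonals 3.
(7,6) attacks row 1 at column 6.
(8,4) attacks row 1 at column 4.
Attacked columns: {2, 3, 4, 6, 7, 8}. Safe: {1, 5, 9}.

3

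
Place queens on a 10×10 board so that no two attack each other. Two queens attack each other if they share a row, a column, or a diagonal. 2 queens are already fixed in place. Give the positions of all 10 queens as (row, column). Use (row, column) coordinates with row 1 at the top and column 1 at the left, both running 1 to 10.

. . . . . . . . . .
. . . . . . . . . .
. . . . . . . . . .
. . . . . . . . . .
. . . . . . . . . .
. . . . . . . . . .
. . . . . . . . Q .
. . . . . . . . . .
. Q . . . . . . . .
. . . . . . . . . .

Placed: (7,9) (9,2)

(1,5) (2,8) (3,10) (4,1) (5,3) (6,6) (7,9) (8,7) (9,2) (10,4)

Row 1: attacked by (7,9)→{3,9}; (9,2)→{2,10}. Safe: 1, 4, 5, 6, 7, 8. Place at column 5.
Row 2: attacked by (1,5)→{4,5,6}; (7,9)→{4,9}; (9,2)→{2,9}. Safe: 1, 3, 7, 8, 10. Place at column 8.
Row 3: attacked by (1,5)→{3,5,7}; (2,8)→{7,8,9}; (7,9)→{5,9}; (9,2)→{2,8}. Safe: 1, 4, 6, 10. Place at column 10.
Row 4: attacked by (1,5)→{2,5,8}; (2,8)→{6,8,10}; (3,10)→{9,10}; (7,9)→{6,9}; (9,2)→{2,7}. Safe: 1, 3, 4. Place at column 1.
Row 5: attacked by (1,5)→{1,5,9}; (2,8)→{5,8}; (3,10)→{8,10}; (4,1)→{1,2}; (7,9)→{7,9}; (9,2)→{2,6}. Safe: 3, 4. Place at column 3.
Row 6: attacked by (1,5)→{5,10}; (2,8)→{4,8}; (3,10)→{7,10}; (4,1)→{1,3}; (5,3)→{2,3,4}; (7,9)→{8,9,10}; (9,2)→{2,5}. Safe: 6. Place at column 6.
Row 8: attacked by (1,5)→{5}; (2,8)→{2,8}; (3,10)→{5,10}; (4,1)→{1,5}; (5,3)→{3,6}; (6,6)→{4,6,8}; (7,9)→{8,9,10}; (9,2)→{1,2,3}. Safe: 7. Place at column 7.
Row 10: attacked by (1,5)→{5}; (2,8)→{8}; (3,10)→{3,10}; (4,1)→{1,7}; (5,3)→{3,8}; (6,6)→{2,6,10}; (7,9)→{6,9}; (8,7)→{5,7,9}; (9,2)→{1,2,3}. Safe: 4. Place at column 4.
Columns [5, 8, 10, 1, 3, 6, 9, 7, 2, 4], r−c [-4, -6, -7, 3, 2, 0, -2, 1, 7, 6], r+c [6, 10, 13, 5, 8, 12, 16, 15, 11, 14] are all distinct, so no two queens attack.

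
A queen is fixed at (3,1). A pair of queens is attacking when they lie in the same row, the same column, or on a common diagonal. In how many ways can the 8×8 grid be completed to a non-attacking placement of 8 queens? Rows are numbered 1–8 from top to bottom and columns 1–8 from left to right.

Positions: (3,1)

16

Branch on row 1: col 2 → 1; col 4 → 4; col 5 → 4; col 6 → 4; col 7 → 1; col 8 → 2.
Sum: 1 + 4 + 4 + 4 + 1 + 2 = 16.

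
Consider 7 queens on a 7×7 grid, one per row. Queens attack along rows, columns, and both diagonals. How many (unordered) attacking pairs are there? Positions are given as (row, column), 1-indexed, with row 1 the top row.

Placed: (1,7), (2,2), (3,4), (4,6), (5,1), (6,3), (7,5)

0

All columns are distinct and no two queens satisfy |Δrow| = |Δcol|, so no pair attacks.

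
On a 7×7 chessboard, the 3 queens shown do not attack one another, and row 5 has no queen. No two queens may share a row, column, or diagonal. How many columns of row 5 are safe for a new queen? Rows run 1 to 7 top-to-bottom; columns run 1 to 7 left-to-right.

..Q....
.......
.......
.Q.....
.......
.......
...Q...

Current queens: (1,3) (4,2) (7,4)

1

(1,3) attacks row 5 at column 3 and diagonals 7.
(4,2) attacks row 5 at column 2 and diagonals 1, 3.
(7,4) attacks row 5 at column 4 and diagonals 2, 6.
Attacked columns: {1, 2, 3, 4, 6, 7}. Safe: {5}.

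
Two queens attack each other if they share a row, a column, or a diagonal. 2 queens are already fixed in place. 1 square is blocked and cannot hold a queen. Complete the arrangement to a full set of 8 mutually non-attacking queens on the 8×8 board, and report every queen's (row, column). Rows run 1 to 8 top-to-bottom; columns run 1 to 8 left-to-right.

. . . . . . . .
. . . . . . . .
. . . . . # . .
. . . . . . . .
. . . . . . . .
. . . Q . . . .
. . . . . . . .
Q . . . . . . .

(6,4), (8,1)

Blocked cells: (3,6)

(1,3) (2,5) (3,2) (4,8) (5,6) (6,4) (7,7) (8,1)

Row 1: attacked by (6,4)→{4}; (8,1)→{1,8}. Safe: 2, 3, 5, 6, 7. Place at column 3.
Row 2: attacked by (1,3)→{2,3,4}; (6,4)→{4,8}; (8,1)→{1,7}. Safe: 5, 6. Place at column 5.
Row 3: attacked by (1,3)→{1,3,5}; (2,5)→{4,5,6}; (6,4)→{1,4,7}; (8,1)→{1,6}. Blocked: 6. Safe: 2, 8. Place at column 2.
Row 4: attacked by (1,3)→{3,6}; (2,5)→{3,5,7}; (3,2)→{1,2,3}; (6,4)→{2,4,6}; (8,1)→{1,5}. Safe: 8. Place at column 8.
Row 5: attacked by (1,3)→{3,7}; (2,5)→{2,5,8}; (3,2)→{2,4}; (4,8)→{7,8}; (6,4)→{3,4,5}; (8,1)→{1,4}. Safe: 6. Place at column 6.
Row 7: attacked by (1,3)→{3}; (2,5)→{5}; (3,2)→{2,6}; (4,8)→{5,8}; (5,6)→{4,6,8}; (6,4)→{3,4,5}; (8,1)→{1,2}. Safe: 7. Place at column 7.
Columns [3, 5, 2, 8, 6, 4, 7, 1], r−c [-2, -3, 1, -4, -1, 2, 0, 7], r+c [4, 7, 5, 12, 11, 10, 14, 9] are all distinct, so no two queens attack.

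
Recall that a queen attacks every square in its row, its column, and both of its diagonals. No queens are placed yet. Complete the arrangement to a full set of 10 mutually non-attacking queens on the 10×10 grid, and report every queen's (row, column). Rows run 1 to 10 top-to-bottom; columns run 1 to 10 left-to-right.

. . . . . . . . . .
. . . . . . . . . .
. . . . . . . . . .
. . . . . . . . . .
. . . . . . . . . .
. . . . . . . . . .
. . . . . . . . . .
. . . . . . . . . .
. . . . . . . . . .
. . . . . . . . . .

Row 1: Safe: 1, 2, 3, 4, 5, 6, 7, 8, 9, 10. Place at column 1.
Row 2: attacked by (1,1)→{1,2}. Safe: 3, 4, 5, 6, 7, 8, 9, 10. Place at column 10.
Row 3: attacked by (1,1)→{1,3}; (2,10)→{9,10}. Safe: 2, 4, 5, 6, 7, 8. Place at column 7.
Row 4: attacked by (1,1)→{1,4}; (2,10)→{8,10}; (3,7)→{6,7,8}. Safe: 2, 3, 5, 9. Place at column 5.
Row 5: attacked by (1,1)→{1,5}; (2,10)→{7,10}; (3,7)→{5,7,9}; (4,5)→{4,5,6}. Safe: 2, 3, 8. Place at column 8.
Row 6: attacked by (1,1)→{1,6}; (2,10)→{6,10}; (3,7)→{4,7,10}; (4,5)→{3,5,7}; (5,8)→{7,8,9}. Safe: 2. Place at column 2.
Row 7: attacked by (1,1)→{1,7}; (2,10)→{5,10}; (3,7)→{3,7}; (4,5)→{2,5,8}; (5,8)→{6,8,10}; (6,2)→{1,2,3}. Safe: 4, 9. Place at column 9.
Row 8: attacked by (1,1)→{1,8}; (2,10)→{4,10}; (3,7)→{2,7}; (4,5)→{1,5,9}; (5,8)→{5,8}; (6,2)→{2,4}; (7,9)→{8,9,10}. Safe: 3, 6. Place at column 3.
Row 9: attacked by (1,1)→{1,9}; (2,10)→{3,10}; (3,7)→{1,7}; (4,5)→{5,10}; (5,8)→{4,8}; (6,2)→{2,5}; (7,9)→{7,9}; (8,3)→{2,3,4}. Safe: 6. Place at column 6.
Row 10: attacked by (1,1)→{1,10}; (2,10)→{2,10}; (3,7)→{7}; (4,5)→{5}; (5,8)→{3,8}; (6,2)→{2,6}; (7,9)→{6,9}; (8,3)→{1,3,5}; (9,6)→{5,6,7}. Safe: 4. Place at column 4.
Columns [1, 10, 7, 5, 8, 2, 9, 3, 6, 4], r−c [0, -8, -4, -1, -3, 4, -2, 5, 3, 6], r+c [2, 12, 10, 9, 13, 8, 16, 11, 15, 14] are all distinct, so no two queens attack.

(1,1) (2,10) (3,7) (4,5) (5,8) (6,2) (7,9) (8,3) (9,6) (10,4)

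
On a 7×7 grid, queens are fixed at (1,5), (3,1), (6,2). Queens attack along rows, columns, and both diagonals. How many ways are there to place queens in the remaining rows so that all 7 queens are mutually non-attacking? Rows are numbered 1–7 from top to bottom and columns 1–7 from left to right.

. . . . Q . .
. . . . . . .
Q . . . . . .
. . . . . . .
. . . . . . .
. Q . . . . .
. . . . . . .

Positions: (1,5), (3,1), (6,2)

1

Branch on row 2: col 3 → 1; col 7 → 0.
Sum: 1 + 0 = 1.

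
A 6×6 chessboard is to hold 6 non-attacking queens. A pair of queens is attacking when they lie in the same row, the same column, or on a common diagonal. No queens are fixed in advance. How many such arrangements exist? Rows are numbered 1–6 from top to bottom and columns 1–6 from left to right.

4

Branch on row 1: col 1 → 0; col 2 → 1; col 3 → 1; col 4 → 1; col 5 → 1; col 6 → 0.
Sum: 0 + 1 + 1 + 1 + 1 + 0 = 4.
(This is the classic 6-queens count.)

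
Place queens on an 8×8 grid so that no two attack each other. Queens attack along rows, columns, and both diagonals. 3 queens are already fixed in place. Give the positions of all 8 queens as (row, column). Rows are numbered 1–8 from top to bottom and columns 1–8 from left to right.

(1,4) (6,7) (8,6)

(1,4) (2,8) (3,5) (4,3) (5,1) (6,7) (7,2) (8,6)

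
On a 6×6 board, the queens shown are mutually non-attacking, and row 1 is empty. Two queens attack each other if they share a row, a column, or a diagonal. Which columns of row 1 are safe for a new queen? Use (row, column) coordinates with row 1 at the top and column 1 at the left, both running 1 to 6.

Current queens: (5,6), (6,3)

columns 1, 4, 5

(5,6) attacks row 1 at column 6 and diagonals 2.
(6,3) attacks row 1 at column 3.
Attacked columns: {2, 3, 6}. Safe: {1, 4, 5}.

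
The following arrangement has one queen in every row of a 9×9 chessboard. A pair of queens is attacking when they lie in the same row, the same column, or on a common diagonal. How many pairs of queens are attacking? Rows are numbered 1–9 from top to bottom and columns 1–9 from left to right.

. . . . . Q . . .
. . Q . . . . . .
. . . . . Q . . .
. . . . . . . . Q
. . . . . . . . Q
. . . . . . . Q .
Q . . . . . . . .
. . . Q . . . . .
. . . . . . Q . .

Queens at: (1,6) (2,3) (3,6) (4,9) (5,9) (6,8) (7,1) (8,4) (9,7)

4

Same column: (1,6)–(3,6) (column 6); (4,9)–(5,9) (column 9).
Same diagonal: (1,6)–(4,9) (|1−4| = |6−9| = 3); (5,9)–(6,8) (|5−6| = |9−8| = 1).
Total attacking pairs: 4.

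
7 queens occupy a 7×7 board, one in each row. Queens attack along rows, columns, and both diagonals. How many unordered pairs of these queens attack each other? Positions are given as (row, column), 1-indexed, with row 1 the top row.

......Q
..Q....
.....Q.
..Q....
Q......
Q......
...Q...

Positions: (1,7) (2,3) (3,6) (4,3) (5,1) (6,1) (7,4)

Same column: (2,3)–(4,3) (column 3); (5,1)–(6,1) (column 1).
Same diagonal: (4,3)–(6,1) (|4−6| = |3−1| = 2).
Total attacking pairs: 3.

3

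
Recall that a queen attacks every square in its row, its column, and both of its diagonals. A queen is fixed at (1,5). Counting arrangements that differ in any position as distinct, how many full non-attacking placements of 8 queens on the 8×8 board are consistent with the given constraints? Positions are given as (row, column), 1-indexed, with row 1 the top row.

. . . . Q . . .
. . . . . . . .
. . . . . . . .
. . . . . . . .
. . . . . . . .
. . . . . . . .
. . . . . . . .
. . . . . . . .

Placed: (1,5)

18

Branch on row 2: col 1 → 3; col 2 → 4; col 3 → 3; col 7 → 6; col 8 → 2.
Sum: 3 + 4 + 3 + 6 + 2 = 18.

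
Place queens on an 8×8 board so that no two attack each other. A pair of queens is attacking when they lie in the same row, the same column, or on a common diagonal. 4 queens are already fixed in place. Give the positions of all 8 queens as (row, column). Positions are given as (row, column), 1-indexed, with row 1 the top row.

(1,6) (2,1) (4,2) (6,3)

Row 3: attacked by (1,6)→{4,6,8}; (2,1)→{1,2}; (4,2)→{1,2,3}; (6,3)→{3,6}. Safe: 5, 7. Place at column 5.
Row 5: attacked by (1,6)→{2,6}; (2,1)→{1,4}; (3,5)→{3,5,7}; (4,2)→{1,2,3}; (6,3)→{2,3,4}. Safe: 8. Place at column 8.
Row 7: attacked by (1,6)→{6}; (2,1)→{1,6}; (3,5)→{1,5}; (4,2)→{2,5}; (5,8)→{6,8}; (6,3)→{2,3,4}. Safe: 7. Place at column 7.
Row 8: attacked by (1,6)→{6}; (2,1)→{1,7}; (3,5)→{5}; (4,2)→{2,6}; (5,8)→{5,8}; (6,3)→{1,3,5}; (7,7)→{6,7,8}. Safe: 4. Place at column 4.
Columns [6, 1, 5, 2, 8, 3, 7, 4], r−c [-5, 1, -2, 2, -3, 3, 0, 4], r+c [7, 3, 8, 6, 13, 9, 14, 12] are all distinct, so no two queens attack.

(1,6) (2,1) (3,5) (4,2) (5,8) (6,3) (7,7) (8,4)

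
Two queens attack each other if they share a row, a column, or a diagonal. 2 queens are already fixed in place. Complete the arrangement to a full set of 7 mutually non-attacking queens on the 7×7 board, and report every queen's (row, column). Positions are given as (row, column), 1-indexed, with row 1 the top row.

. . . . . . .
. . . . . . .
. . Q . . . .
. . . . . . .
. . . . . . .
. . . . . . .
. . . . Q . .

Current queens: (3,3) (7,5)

(1,2) (2,6) (3,3) (4,7) (5,4) (6,1) (7,5)

Row 1: attacked by (3,3)→{1,3,5}; (7,5)→{5}. Safe: 2, 4, 6, 7. Place at column 2.
Row 2: attacked by (1,2)→{1,2,3}; (3,3)→{2,3,4}; (7,5)→{5}. Safe: 6, 7. Place at column 6.
Row 4: attacked by (1,2)→{2,5}; (2,6)→{4,6}; (3,3)→{2,3,4}; (7,5)→{2,5}. Safe: 1, 7. Place at column 7.
Row 5: attacked by (1,2)→{2,6}; (2,6)→{3,6}; (3,3)→{1,3,5}; (4,7)→{6,7}; (7,5)→{3,5,7}. Safe: 4. Place at column 4.
Row 6: attacked by (1,2)→{2,7}; (2,6)→{2,6}; (3,3)→{3,6}; (4,7)→{5,7}; (5,4)→{3,4,5}; (7,5)→{4,5,6}. Safe: 1. Place at column 1.
Columns [2, 6, 3, 7, 4, 1, 5], r−c [-1, -4, 0, -3, 1, 5, 2], r+c [3, 8, 6, 11, 9, 7, 12] are all distinct, so no two queens attack.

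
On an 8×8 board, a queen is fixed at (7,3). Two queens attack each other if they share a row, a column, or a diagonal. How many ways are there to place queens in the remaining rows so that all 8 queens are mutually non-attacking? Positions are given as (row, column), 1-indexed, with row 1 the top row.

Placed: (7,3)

14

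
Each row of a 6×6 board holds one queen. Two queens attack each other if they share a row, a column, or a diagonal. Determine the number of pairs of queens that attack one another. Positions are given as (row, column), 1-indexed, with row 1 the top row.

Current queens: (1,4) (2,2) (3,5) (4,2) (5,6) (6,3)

1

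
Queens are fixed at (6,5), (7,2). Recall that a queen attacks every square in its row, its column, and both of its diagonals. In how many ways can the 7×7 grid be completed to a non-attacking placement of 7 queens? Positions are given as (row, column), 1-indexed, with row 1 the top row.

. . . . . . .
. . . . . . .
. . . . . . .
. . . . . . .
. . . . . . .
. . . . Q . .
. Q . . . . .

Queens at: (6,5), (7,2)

3

Branch on row 1: col 1 → 0; col 3 → 0; col 4 → 0; col 6 → 3; col 7 → 0.
Sum: 0 + 0 + 0 + 3 + 0 = 3.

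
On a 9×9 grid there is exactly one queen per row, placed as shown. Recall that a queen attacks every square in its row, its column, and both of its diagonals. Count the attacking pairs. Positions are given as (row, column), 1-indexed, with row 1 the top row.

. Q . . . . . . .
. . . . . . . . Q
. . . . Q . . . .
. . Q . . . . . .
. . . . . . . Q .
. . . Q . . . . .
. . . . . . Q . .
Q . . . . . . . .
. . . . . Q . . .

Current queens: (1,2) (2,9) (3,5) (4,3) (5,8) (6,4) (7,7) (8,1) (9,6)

All columns are distinct and no two queens satisfy |Δrow| = |Δcol|, so no pair attacks.

0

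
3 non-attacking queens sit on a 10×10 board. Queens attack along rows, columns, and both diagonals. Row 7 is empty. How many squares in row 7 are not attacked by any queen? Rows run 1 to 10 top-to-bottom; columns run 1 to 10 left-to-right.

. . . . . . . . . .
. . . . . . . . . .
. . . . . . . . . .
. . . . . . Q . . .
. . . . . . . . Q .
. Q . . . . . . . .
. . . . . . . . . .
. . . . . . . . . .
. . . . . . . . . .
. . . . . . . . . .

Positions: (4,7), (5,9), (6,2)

3

(4,7) attacks row 7 at column 7 and diagonals 4, 10.
(5,9) attacks row 7 at column 9 and diagonals 7.
(6,2) attacks row 7 at column 2 and diagonals 1, 3.
Attacked columns: {1, 2, 3, 4, 7, 9, 10}. Safe: {5, 6, 8}.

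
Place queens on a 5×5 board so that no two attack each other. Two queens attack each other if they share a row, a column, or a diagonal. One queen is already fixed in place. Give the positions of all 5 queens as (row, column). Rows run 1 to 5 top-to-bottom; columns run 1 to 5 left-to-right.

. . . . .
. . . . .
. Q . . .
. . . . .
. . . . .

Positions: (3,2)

(1,1) (2,4) (3,2) (4,5) (5,3)

Row 1: attacked by (3,2)→{2,4}. Safe: 1, 3, 5. Place at column 1.
Row 2: attacked by (1,1)→{1,2}; (3,2)→{1,2,3}. Safe: 4, 5. Place at column 4.
Row 4: attacked by (1,1)→{1,4}; (2,4)→{2,4}; (3,2)→{1,2,3}. Safe: 5. Place at column 5.
Row 5: attacked by (1,1)→{1,5}; (2,4)→{1,4}; (3,2)→{2,4}; (4,5)→{4,5}. Safe: 3. Place at column 3.
Columns [1, 4, 2, 5, 3], r−c [0, -2, 1, -1, 2], r+c [2, 6, 5, 9, 8] are all distinct, so no two queens attack.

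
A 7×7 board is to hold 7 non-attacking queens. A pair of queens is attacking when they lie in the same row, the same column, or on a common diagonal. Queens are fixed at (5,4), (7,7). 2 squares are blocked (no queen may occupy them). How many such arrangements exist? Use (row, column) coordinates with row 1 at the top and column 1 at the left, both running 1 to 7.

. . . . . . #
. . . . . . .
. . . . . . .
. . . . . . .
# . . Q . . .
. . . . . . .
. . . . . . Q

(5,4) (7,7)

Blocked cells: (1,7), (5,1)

1

Branch on row 1: col 2 → 0; col 3 → 0; col 5 → 1; col 6 → 0.
Sum: 0 + 0 + 1 + 0 = 1.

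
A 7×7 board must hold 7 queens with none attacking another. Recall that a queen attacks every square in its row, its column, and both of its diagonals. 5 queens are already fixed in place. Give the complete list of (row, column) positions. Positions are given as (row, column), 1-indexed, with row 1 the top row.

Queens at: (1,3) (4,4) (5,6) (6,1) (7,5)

Row 2: attacked by (1,3)→{2,3,4}; (4,4)→{2,4,6}; (5,6)→{3,6}; (6,1)→{1,5}; (7,5)→{5}. Safe: 7. Place at column 7.
Row 3: attacked by (1,3)→{1,3,5}; (2,7)→{6,7}; (4,4)→{3,4,5}; (5,6)→{4,6}; (6,1)→{1,4}; (7,5)→{1,5}. Safe: 2. Place at column 2.
Columns [3, 7, 2, 4, 6, 1, 5], r−c [-2, -5, 1, 0, -1, 5, 2], r+c [4, 9, 5, 8, 11, 7, 12] are all distinct, so no two queens attack.

(1,3) (2,7) (3,2) (4,4) (5,6) (6,1) (7,5)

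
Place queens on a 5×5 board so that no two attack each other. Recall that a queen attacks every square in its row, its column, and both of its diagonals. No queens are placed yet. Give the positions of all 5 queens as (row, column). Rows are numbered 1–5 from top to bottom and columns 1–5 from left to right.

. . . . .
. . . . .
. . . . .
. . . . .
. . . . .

Row 1: Safe: 1, 2, 3, 4, 5. Place at column 4.
Row 2: attacked by (1,4)→{3,4,5}. Safe: 1, 2. Place at column 2.
Row 3: attacked by (1,4)→{2,4}; (2,2)→{1,2,3}. Safe: 5. Place at column 5.
Row 4: attacked by (1,4)→{1,4}; (2,2)→{2,4}; (3,5)→{4,5}. Safe: 3. Place at column 3.
Row 5: attacked by (1,4)→{4}; (2,2)→{2,5}; (3,5)→{3,5}; (4,3)→{2,3,4}. Safe: 1. Place at column 1.
Columns [4, 2, 5, 3, 1], r−c [-3, 0, -2, 1, 4], r+c [5, 4, 8, 7, 6] are all distinct, so no two queens attack.

(1,4) (2,2) (3,5) (4,3) (5,1)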